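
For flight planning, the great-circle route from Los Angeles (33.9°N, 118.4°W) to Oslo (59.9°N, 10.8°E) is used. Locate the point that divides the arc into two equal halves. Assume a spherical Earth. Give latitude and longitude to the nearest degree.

≈ (66°N, 81°W)

From cos δ = sin φ₁ sin φ₂ + cos φ₁ cos φ₂ cos Δλ, the central angle is δ ≈ 1.350 rad (77.3°).
Interpolate at f = 1/2 with slerp weights a = sin((1−f)δ)/sin δ ≈ 0.640, b = sin(fδ)/sin δ ≈ 0.640.
p = a·p₁ + b·p₂ ≈ (0.063, -0.407, 0.911); φ = arcsin(p_z) ≈ 65.66°, λ = atan2(p_y, p_x) ≈ -81.26°.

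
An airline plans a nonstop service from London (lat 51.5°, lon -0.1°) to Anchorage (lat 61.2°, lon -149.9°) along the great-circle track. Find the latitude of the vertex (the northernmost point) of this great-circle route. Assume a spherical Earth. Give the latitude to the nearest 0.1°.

The great circle lies in the plane with unit normal n̂ = (p₁ × p₂)/|p₁ × p₂|.
Here n̂_z ≈ -0.167; the vertex latitude is φ_max = arccos|n̂_z| ≈ 80.4°.
Check via Clairaut: cos φ_max = |cos φ₁| · sin C = cos(51.5°)·sin(15.5°) ≈ 0.167, again giving ≈ 80.4°.

≈ 80.4°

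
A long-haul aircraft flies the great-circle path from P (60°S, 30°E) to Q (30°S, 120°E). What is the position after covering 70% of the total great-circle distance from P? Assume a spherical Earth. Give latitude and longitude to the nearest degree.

Convert each endpoint to a unit vector on the sphere (x = cos φ cos λ, y = cos φ sin λ, z = sin φ).
The central angle between the endpoints is δ = arccos(p₁·p₂) ≈ 1.123 rad (64.3°).
Interpolate at f = 0.70 with slerp weights a = sin((1−f)δ)/sin δ ≈ 0.367, b = sin(fδ)/sin δ ≈ 0.785.
p = a·p₁ + b·p₂ ≈ (-0.181, 0.680, -0.710); φ = arcsin(p_z) ≈ -45.24°, λ = atan2(p_y, p_x) ≈ 104.91°.

≈ (45°S, 105°E)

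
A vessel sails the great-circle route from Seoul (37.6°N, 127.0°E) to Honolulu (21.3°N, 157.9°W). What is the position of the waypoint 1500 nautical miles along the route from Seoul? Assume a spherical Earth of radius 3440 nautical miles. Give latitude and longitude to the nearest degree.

Write both endpoints as unit vectors p₁, p₂ with components (cos φ cos λ, cos φ sin λ, sin φ).
The central angle between the endpoints is δ = arccos(p₁·p₂) ≈ 1.147 rad (65.7°). The total great-circle distance is δ·R ≈ 1.147 × 3440 ≈ 3945 nmi, so the target fraction is f = 1500/3945 ≈ 0.380.
Interpolate at f ≈ 0.380 with slerp weights a = sin((1−f)δ)/sin δ ≈ 0.716, b = sin(fδ)/sin δ ≈ 0.463.
p = a·p₁ + b·p₂ ≈ (-0.741, 0.290, 0.605); φ = arcsin(p_z) ≈ 37.23°, λ = atan2(p_y, p_x) ≈ 158.60°.

≈ (37°N, 159°E)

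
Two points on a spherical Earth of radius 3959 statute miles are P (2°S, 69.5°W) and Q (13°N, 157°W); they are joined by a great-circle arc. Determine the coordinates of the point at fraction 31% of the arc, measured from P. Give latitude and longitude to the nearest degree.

≈ (4°N, 96°W)

Convert each endpoint to a unit vector on the sphere (x = cos φ cos λ, y = cos φ sin λ, z = sin φ).
The central angle between the endpoints is δ = arccos(p₁·p₂) ≈ 1.536 rad (88.0°).
Interpolate at f = 0.31 with slerp weights a = sin((1−f)δ)/sin δ ≈ 0.873, b = sin(fδ)/sin δ ≈ 0.459.
p = a·p₁ + b·p₂ ≈ (-0.106, -0.992, 0.073); φ = arcsin(p_z) ≈ 4.17°, λ = atan2(p_y, p_x) ≈ -96.10°.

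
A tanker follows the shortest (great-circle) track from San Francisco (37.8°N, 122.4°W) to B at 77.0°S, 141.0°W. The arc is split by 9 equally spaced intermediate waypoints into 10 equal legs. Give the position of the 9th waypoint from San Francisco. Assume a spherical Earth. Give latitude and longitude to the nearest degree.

≈ 66°S, 133°W

From cos δ = sin φ₁ sin φ₂ + cos φ₁ cos φ₂ cos Δλ, the central angle is δ ≈ 2.014 rad (115.4°).
Interpolate at f = 9/10 with slerp weights a = sin((1−f)δ)/sin δ ≈ 0.221, b = sin(fδ)/sin δ ≈ 1.075.
p = a·p₁ + b·p₂ ≈ (-0.282, -0.300, -0.911); φ = arcsin(p_z) ≈ -65.71°, λ = atan2(p_y, p_x) ≈ -133.20°.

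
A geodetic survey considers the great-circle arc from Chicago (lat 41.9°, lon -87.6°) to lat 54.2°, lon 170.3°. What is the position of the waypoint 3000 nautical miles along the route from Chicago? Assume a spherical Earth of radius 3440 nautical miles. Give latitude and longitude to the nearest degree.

Write both endpoints as unit vectors p₁, p₂ with components (cos φ cos λ, cos φ sin λ, sin φ).
The central angle between the endpoints is δ = arccos(p₁·p₂) ≈ 1.104 rad (63.2°). The total great-circle distance is δ·R ≈ 1.104 × 3440 ≈ 3796 nmi, so the target fraction is f = 3000/3796 ≈ 0.790.
Interpolate at f ≈ 0.790 with slerp weights a = sin((1−f)δ)/sin δ ≈ 0.257, b = sin(fδ)/sin δ ≈ 0.858.
p = a·p₁ + b·p₂ ≈ (-0.486, -0.107, 0.867); φ = arcsin(p_z) ≈ 60.13°, λ = atan2(p_y, p_x) ≈ -167.64°.

≈ lat 60°, lon -168°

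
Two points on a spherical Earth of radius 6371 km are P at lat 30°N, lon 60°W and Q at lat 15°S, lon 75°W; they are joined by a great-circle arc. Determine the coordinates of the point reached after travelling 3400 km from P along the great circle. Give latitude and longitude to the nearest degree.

≈ lat 1°N, lon 70°W

Convert each endpoint to a unit vector on the sphere (x = cos φ cos λ, y = cos φ sin λ, z = sin φ).
The central angle between the endpoints is δ = arccos(p₁·p₂) ≈ 0.825 rad (47.3°). The total great-circle distance is δ·R ≈ 0.825 × 6371 ≈ 5256 km, so the target fraction is f = 3400/5256 ≈ 0.647.
Interpolate at f ≈ 0.647 with slerp weights a = sin((1−f)δ)/sin δ ≈ 0.391, b = sin(fδ)/sin δ ≈ 0.693.
p = a·p₁ + b·p₂ ≈ (0.342, -0.939, 0.016); φ = arcsin(p_z) ≈ 0.93°, λ = atan2(p_y, p_x) ≈ -69.97°.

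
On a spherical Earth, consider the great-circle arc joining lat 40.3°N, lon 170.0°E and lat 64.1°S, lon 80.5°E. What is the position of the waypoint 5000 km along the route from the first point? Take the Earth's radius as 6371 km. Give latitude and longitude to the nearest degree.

≈ lat 0°N, lon 148°E

Write both endpoints as unit vectors p₁, p₂ with components (cos φ cos λ, cos φ sin λ, sin φ).
The central angle between the endpoints is δ = arccos(p₁·p₂) ≈ 2.188 rad (125.4°). The total great-circle distance is δ·R ≈ 2.188 × 6371 ≈ 13941 km, so the target fraction is f = 5000/13941 ≈ 0.359.
Interpolate at f ≈ 0.359 with slerp weights a = sin((1−f)δ)/sin δ ≈ 1.209, b = sin(fδ)/sin δ ≈ 0.867.
p = a·p₁ + b·p₂ ≈ (-0.846, 0.534, 0.003); φ = arcsin(p_z) ≈ 0.14°, λ = atan2(p_y, p_x) ≈ 147.76°.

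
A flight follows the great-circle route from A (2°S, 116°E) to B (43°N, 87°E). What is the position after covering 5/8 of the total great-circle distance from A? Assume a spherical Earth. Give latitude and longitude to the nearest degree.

≈ (27°N, 100°E)

From cos δ = sin φ₁ sin φ₂ + cos φ₁ cos φ₂ cos Δλ, the central angle is δ ≈ 0.908 rad (52.0°).
Interpolate at f = 5/8 with slerp weights a = sin((1−f)δ)/sin δ ≈ 0.424, b = sin(fδ)/sin δ ≈ 0.682.
p = a·p₁ + b·p₂ ≈ (-0.159, 0.879, 0.450); φ = arcsin(p_z) ≈ 26.76°, λ = atan2(p_y, p_x) ≈ 100.29°.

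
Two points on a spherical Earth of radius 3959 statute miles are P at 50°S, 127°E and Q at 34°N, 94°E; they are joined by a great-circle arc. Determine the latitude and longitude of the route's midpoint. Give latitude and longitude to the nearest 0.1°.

Convert each endpoint to a unit vector on the sphere (x = cos φ cos λ, y = cos φ sin λ, z = sin φ).
The central angle between the endpoints is δ = arccos(p₁·p₂) ≈ 1.552 rad (88.9°).
Interpolate at f = 1/2 with slerp weights a = sin((1−f)δ)/sin δ ≈ 0.701, b = sin(fδ)/sin δ ≈ 0.701.
p = a·p₁ + b·p₂ ≈ (-0.312, 0.939, -0.145); φ = arcsin(p_z) ≈ -8.33°, λ = atan2(p_y, p_x) ≈ 108.35°.

≈ 8.3°S, 108.4°E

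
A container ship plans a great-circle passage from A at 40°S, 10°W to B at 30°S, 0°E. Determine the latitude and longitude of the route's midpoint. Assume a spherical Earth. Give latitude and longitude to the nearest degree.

Convert each endpoint to a unit vector on the sphere (x = cos φ cos λ, y = cos φ sin λ, z = sin φ).
The central angle between the endpoints is δ = arccos(p₁·p₂) ≈ 0.225 rad (12.9°).
Interpolate at f = 1/2 with slerp weights a = sin((1−f)δ)/sin δ ≈ 0.503, b = sin(fδ)/sin δ ≈ 0.503.
p = a·p₁ + b·p₂ ≈ (0.815, -0.067, -0.575); φ = arcsin(p_z) ≈ -35.10°, λ = atan2(p_y, p_x) ≈ -4.69°.

≈ 35°S, 5°W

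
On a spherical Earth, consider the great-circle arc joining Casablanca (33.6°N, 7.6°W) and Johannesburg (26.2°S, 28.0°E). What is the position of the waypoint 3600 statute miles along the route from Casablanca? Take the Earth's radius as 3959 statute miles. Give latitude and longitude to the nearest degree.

≈ (12°S, 19°E)

Convert each endpoint to a unit vector on the sphere (x = cos φ cos λ, y = cos φ sin λ, z = sin φ).
The central angle between the endpoints is δ = arccos(p₁·p₂) ≈ 1.199 rad (68.7°). The total great-circle distance is δ·R ≈ 1.199 × 3959 ≈ 4747 mi, so the target fraction is f = 3600/4747 ≈ 0.758.
Interpolate at f ≈ 0.758 with slerp weights a = sin((1−f)δ)/sin δ ≈ 0.307, b = sin(fδ)/sin δ ≈ 0.847.
p = a·p₁ + b·p₂ ≈ (0.924, 0.323, -0.204); φ = arcsin(p_z) ≈ -11.79°, λ = atan2(p_y, p_x) ≈ 19.27°.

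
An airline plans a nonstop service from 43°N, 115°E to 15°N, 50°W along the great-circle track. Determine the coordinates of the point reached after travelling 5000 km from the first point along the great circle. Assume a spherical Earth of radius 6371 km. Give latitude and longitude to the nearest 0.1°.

≈ 77.7°N, 40.3°E

The haversine formula gives a central angle δ ≈ 2.101 rad (120.4°) between the endpoints. The total great-circle distance is δ·R ≈ 2.101 × 6371 ≈ 13386 km, so the target fraction is f = 5000/13386 ≈ 0.374.
Interpolate at f ≈ 0.374 with slerp weights a = sin((1−f)δ)/sin δ ≈ 1.122, b = sin(fδ)/sin δ ≈ 0.819.
p = a·p₁ + b·p₂ ≈ (0.162, 0.137, 0.977); φ = arcsin(p_z) ≈ 77.74°, λ = atan2(p_y, p_x) ≈ 40.34°.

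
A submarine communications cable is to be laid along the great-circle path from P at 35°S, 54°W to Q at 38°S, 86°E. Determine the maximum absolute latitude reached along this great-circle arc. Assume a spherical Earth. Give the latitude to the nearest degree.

≈ 65°S

The great circle lies in the plane with unit normal n̂ = (p₁ × p₂)/|p₁ × p₂|.
Here n̂_z ≈ +0.419; the vertex latitude is φ_max = arccos|n̂_z| ≈ 65.2°.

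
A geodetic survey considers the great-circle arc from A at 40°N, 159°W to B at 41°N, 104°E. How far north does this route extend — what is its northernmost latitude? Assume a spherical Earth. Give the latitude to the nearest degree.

The great circle lies in the plane with unit normal n̂ = (p₁ × p₂)/|p₁ × p₂|.
Here n̂_z ≈ -0.613; the vertex latitude is φ_max = arccos|n̂_z| ≈ 52.2°.
Check via Clairaut: cos φ_max = |cos φ₁| · sin C = cos(40.0°)·sin(53.1°) ≈ 0.613, again giving ≈ 52.2°.

≈ 52°N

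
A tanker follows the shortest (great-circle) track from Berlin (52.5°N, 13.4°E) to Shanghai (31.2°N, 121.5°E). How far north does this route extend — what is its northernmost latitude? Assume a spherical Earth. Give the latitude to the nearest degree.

The great circle lies in the plane with unit normal n̂ = (p₁ × p₂)/|p₁ × p₂|.
Here n̂_z ≈ +0.511; the vertex latitude is φ_max = arccos|n̂_z| ≈ 59.3°.
Check via Clairaut: cos φ_max = |cos φ₁| · sin C = cos(52.5°)·sin(57.1°) ≈ 0.511, again giving ≈ 59.3°.

≈ 59°N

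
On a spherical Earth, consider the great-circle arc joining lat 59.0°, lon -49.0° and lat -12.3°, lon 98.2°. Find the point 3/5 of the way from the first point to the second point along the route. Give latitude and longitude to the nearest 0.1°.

≈ lat 35.2°, lon 78.8°

Convert each endpoint to a unit vector on the sphere (x = cos φ cos λ, y = cos φ sin λ, z = sin φ).
The central angle between the endpoints is δ = arccos(p₁·p₂) ≈ 2.221 rad (127.3°).
Interpolate at f = 3/5 with slerp weights a = sin((1−f)δ)/sin δ ≈ 0.975, b = sin(fδ)/sin δ ≈ 1.221.
p = a·p₁ + b·p₂ ≈ (0.159, 0.802, 0.576); φ = arcsin(p_z) ≈ 35.16°, λ = atan2(p_y, p_x) ≈ 78.76°.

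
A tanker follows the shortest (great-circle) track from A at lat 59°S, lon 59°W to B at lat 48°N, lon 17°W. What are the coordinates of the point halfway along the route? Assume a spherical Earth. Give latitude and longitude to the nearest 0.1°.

≈ lat 5.9°S, lon 35.1°W

The haversine formula gives a central angle δ ≈ 1.962 rad (112.4°) between the endpoints.
Interpolate at f = 1/2 with slerp weights a = sin((1−f)δ)/sin δ ≈ 0.899, b = sin(fδ)/sin δ ≈ 0.899.
p = a·p₁ + b·p₂ ≈ (0.813, -0.573, -0.102); φ = arcsin(p_z) ≈ -5.88°, λ = atan2(p_y, p_x) ≈ -35.14°.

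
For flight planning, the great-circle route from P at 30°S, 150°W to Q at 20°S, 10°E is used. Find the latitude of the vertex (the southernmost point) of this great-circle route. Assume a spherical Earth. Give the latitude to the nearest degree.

≈ 70°S

The great circle lies in the plane with unit normal n̂ = (p₁ × p₂)/|p₁ × p₂|.
Here n̂_z ≈ +0.346; the vertex latitude is φ_max = arccos|n̂_z| ≈ 69.8°.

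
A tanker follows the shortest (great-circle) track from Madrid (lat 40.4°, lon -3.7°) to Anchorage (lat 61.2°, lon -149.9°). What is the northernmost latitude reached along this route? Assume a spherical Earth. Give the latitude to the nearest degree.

The great circle lies in the plane with unit normal n̂ = (p₁ × p₂)/|p₁ × p₂|.
Here n̂_z ≈ -0.212; the vertex latitude is φ_max = arccos|n̂_z| ≈ 77.8°.
Check via Clairaut: cos φ_max = |cos φ₁| · sin C = cos(40.4°)·sin(16.1°) ≈ 0.212, again giving ≈ 77.8°.

≈ 78°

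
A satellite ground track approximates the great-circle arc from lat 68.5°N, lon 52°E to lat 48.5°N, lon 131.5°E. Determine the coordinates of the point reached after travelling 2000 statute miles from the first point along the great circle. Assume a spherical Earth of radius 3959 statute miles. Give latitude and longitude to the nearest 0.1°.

Convert each endpoint to a unit vector on the sphere (x = cos φ cos λ, y = cos φ sin λ, z = sin φ).
The central angle between the endpoints is δ = arccos(p₁·p₂) ≈ 0.736 rad (42.2°). The total great-circle distance is δ·R ≈ 0.736 × 3959 ≈ 2914 mi, so the target fraction is f = 2000/2914 ≈ 0.686.
Interpolate at f ≈ 0.686 with slerp weights a = sin((1−f)δ)/sin δ ≈ 0.341, b = sin(fδ)/sin δ ≈ 0.721.
p = a·p₁ + b·p₂ ≈ (-0.240, 0.456, 0.857); φ = arcsin(p_z) ≈ 58.99°, λ = atan2(p_y, p_x) ≈ 117.71°.

≈ lat 59.0°N, lon 117.7°E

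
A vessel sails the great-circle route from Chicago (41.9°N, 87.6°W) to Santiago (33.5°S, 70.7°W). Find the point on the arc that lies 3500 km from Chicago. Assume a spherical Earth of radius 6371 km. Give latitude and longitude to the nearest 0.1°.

≈ 11.1°N, 80.0°W

Convert each endpoint to a unit vector on the sphere (x = cos φ cos λ, y = cos φ sin λ, z = sin φ).
The central angle between the endpoints is δ = arccos(p₁·p₂) ≈ 1.344 rad (77.0°). The total great-circle distance is δ·R ≈ 1.344 × 6371 ≈ 8560 km, so the target fraction is f = 3500/8560 ≈ 0.409.
Interpolate at f ≈ 0.409 with slerp weights a = sin((1−f)δ)/sin δ ≈ 0.732, b = sin(fδ)/sin δ ≈ 0.536.
p = a·p₁ + b·p₂ ≈ (0.171, -0.966, 0.193); φ = arcsin(p_z) ≈ 11.14°, λ = atan2(p_y, p_x) ≈ -79.99°.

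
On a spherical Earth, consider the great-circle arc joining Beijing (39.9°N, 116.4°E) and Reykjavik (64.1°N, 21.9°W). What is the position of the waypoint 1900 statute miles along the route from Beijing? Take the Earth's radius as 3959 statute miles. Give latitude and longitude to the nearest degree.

Write both endpoints as unit vectors p₁, p₂ with components (cos φ cos λ, cos φ sin λ, sin φ).
The central angle between the endpoints is δ = arccos(p₁·p₂) ≈ 1.238 rad (70.9°). The total great-circle distance is δ·R ≈ 1.238 × 3959 ≈ 4901 mi, so the target fraction is f = 1900/4901 ≈ 0.388.
Interpolate at f ≈ 0.388 with slerp weights a = sin((1−f)δ)/sin δ ≈ 0.727, b = sin(fδ)/sin δ ≈ 0.489.
p = a·p₁ + b·p₂ ≈ (-0.050, 0.420, 0.906); φ = arcsin(p_z) ≈ 64.96°, λ = atan2(p_y, p_x) ≈ 96.80°.

≈ 65°N, 97°E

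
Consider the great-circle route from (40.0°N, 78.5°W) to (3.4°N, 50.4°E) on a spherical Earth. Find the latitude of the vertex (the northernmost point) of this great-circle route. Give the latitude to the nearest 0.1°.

≈ 48.4°N

The great circle lies in the plane with unit normal n̂ = (p₁ × p₂)/|p₁ × p₂|.
Here n̂_z ≈ +0.663; the vertex latitude is φ_max = arccos|n̂_z| ≈ 48.4°.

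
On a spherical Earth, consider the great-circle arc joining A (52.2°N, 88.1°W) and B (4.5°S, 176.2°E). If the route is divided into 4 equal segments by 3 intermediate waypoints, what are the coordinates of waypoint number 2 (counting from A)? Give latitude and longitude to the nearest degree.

Convert each endpoint to a unit vector on the sphere (x = cos φ cos λ, y = cos φ sin λ, z = sin φ).
The central angle between the endpoints is δ = arccos(p₁·p₂) ≈ 1.694 rad (97.0°).
Interpolate at f = 2/4 with slerp weights a = sin((1−f)δ)/sin δ ≈ 0.755, b = sin(fδ)/sin δ ≈ 0.755.
p = a·p₁ + b·p₂ ≈ (-0.736, -0.413, 0.537); φ = arcsin(p_z) ≈ 32.50°, λ = atan2(p_y, p_x) ≈ -150.71°.

≈ (32°N, 151°W)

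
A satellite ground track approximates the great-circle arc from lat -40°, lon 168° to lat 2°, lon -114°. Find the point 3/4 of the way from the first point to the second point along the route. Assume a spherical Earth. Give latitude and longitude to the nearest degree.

≈ lat -11°, lon -130°

Convert each endpoint to a unit vector on the sphere (x = cos φ cos λ, y = cos φ sin λ, z = sin φ).
The central angle between the endpoints is δ = arccos(p₁·p₂) ≈ 1.434 rad (82.1°).
Interpolate at f = 3/4 with slerp weights a = sin((1−f)δ)/sin δ ≈ 0.354, b = sin(fδ)/sin δ ≈ 0.888.
p = a·p₁ + b·p₂ ≈ (-0.626, -0.754, -0.197); φ = arcsin(p_z) ≈ -11.34°, λ = atan2(p_y, p_x) ≈ -129.70°.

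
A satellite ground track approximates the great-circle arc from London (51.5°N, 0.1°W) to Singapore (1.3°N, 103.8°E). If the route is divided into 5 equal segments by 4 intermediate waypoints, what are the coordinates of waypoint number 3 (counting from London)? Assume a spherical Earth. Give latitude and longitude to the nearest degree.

Convert each endpoint to a unit vector on the sphere (x = cos φ cos λ, y = cos φ sin λ, z = sin φ).
The central angle between the endpoints is δ = arccos(p₁·p₂) ≈ 1.703 rad (97.6°).
Interpolate at f = 3/5 with slerp weights a = sin((1−f)δ)/sin δ ≈ 0.635, b = sin(fδ)/sin δ ≈ 0.861.
p = a·p₁ + b·p₂ ≈ (0.190, 0.835, 0.517); φ = arcsin(p_z) ≈ 31.11°, λ = atan2(p_y, p_x) ≈ 77.16°.

≈ 31°N, 77°E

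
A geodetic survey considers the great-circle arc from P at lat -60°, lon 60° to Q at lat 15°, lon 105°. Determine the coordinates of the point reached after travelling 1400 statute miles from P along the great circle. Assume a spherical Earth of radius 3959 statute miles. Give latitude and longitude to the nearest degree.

The haversine formula gives a central angle δ ≈ 1.453 rad (83.3°) between the endpoints. The total great-circle distance is δ·R ≈ 1.453 × 3959 ≈ 5753 mi, so the target fraction is f = 1400/5753 ≈ 0.243.
Interpolate at f ≈ 0.243 with slerp weights a = sin((1−f)δ)/sin δ ≈ 0.897, b = sin(fδ)/sin δ ≈ 0.349.
p = a·p₁ + b·p₂ ≈ (0.137, 0.714, -0.687); φ = arcsin(p_z) ≈ -43.37°, λ = atan2(p_y, p_x) ≈ 79.13°.

≈ lat -43°, lon 79°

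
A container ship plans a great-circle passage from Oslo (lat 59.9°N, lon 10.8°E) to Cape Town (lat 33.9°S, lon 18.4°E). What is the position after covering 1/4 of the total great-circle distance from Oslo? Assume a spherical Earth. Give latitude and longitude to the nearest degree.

≈ lat 36°N, lon 14°E

Convert each endpoint to a unit vector on the sphere (x = cos φ cos λ, y = cos φ sin λ, z = sin φ).
The central angle between the endpoints is δ = arccos(p₁·p₂) ≈ 1.641 rad (94.0°).
Interpolate at f = 1/4 with slerp weights a = sin((1−f)δ)/sin δ ≈ 0.945, b = sin(fδ)/sin δ ≈ 0.400.
p = a·p₁ + b·p₂ ≈ (0.780, 0.194, 0.595); φ = arcsin(p_z) ≈ 36.48°, λ = atan2(p_y, p_x) ≈ 13.93°.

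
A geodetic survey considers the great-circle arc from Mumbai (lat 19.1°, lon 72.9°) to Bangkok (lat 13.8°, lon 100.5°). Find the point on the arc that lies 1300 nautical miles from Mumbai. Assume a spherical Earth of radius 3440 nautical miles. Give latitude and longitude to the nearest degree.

≈ lat 15°, lon 95°

Write both endpoints as unit vectors p₁, p₂ with components (cos φ cos λ, cos φ sin λ, sin φ).
The central angle between the endpoints is δ = arccos(p₁·p₂) ≈ 0.471 rad (27.0°). The total great-circle distance is δ·R ≈ 0.471 × 3440 ≈ 1619 nmi, so the target fraction is f = 1300/1619 ≈ 0.803.
Interpolate at f ≈ 0.803 with slerp weights a = sin((1−f)δ)/sin δ ≈ 0.204, b = sin(fδ)/sin δ ≈ 0.814.
p = a·p₁ + b·p₂ ≈ (-0.087, 0.961, 0.261); φ = arcsin(p_z) ≈ 15.12°, λ = atan2(p_y, p_x) ≈ 95.19°.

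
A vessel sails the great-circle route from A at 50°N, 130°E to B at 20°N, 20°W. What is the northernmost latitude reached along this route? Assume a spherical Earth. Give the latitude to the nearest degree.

≈ 72°N

The great circle lies in the plane with unit normal n̂ = (p₁ × p₂)/|p₁ × p₂|.
Here n̂_z ≈ -0.313; the vertex latitude is φ_max = arccos|n̂_z| ≈ 71.8°.
Check via Clairaut: cos φ_max = |cos φ₁| · sin C = cos(50.0°)·sin(29.1°) ≈ 0.313, again giving ≈ 71.8°.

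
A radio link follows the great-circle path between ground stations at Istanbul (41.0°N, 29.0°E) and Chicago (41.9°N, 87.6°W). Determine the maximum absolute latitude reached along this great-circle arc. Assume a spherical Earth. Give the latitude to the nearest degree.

The great circle lies in the plane with unit normal n̂ = (p₁ × p₂)/|p₁ × p₂|.
Here n̂_z ≈ -0.511; the vertex latitude is φ_max = arccos|n̂_z| ≈ 59.3°.

≈ 59°N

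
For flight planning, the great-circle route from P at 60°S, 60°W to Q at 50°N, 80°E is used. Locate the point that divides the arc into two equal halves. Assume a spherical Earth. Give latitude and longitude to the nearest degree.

From cos δ = sin φ₁ sin φ₂ + cos φ₁ cos φ₂ cos Δλ, the central angle is δ ≈ 2.713 rad (155.5°).
Interpolate at f = 1/2 with slerp weights a = sin((1−f)δ)/sin δ ≈ 2.352, b = sin(fδ)/sin δ ≈ 2.352.
p = a·p₁ + b·p₂ ≈ (0.851, 0.470, -0.235); φ = arcsin(p_z) ≈ -13.60°, λ = atan2(p_y, p_x) ≈ 28.95°.

≈ 14°S, 29°E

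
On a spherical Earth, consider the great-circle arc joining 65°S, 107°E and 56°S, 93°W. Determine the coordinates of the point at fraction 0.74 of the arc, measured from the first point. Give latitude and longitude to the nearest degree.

≈ 71°S, 101°W

Convert each endpoint to a unit vector on the sphere (x = cos φ cos λ, y = cos φ sin λ, z = sin φ).
The central angle between the endpoints is δ = arccos(p₁·p₂) ≈ 1.013 rad (58.0°).
Interpolate at f = 0.74 with slerp weights a = sin((1−f)δ)/sin δ ≈ 0.307, b = sin(fδ)/sin δ ≈ 0.803.
p = a·p₁ + b·p₂ ≈ (-0.061, -0.324, -0.944); φ = arcsin(p_z) ≈ -70.72°, λ = atan2(p_y, p_x) ≈ -100.72°.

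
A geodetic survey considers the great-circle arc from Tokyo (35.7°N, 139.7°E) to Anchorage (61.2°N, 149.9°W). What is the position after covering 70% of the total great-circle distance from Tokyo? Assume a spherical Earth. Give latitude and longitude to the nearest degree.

≈ 59°N, 180°E

From cos δ = sin φ₁ sin φ₂ + cos φ₁ cos φ₂ cos Δλ, the central angle is δ ≈ 0.873 rad (50.0°).
Interpolate at f = 0.70 with slerp weights a = sin((1−f)δ)/sin δ ≈ 0.338, b = sin(fδ)/sin δ ≈ 0.749.
p = a·p₁ + b·p₂ ≈ (-0.521, -0.003, 0.853); φ = arcsin(p_z) ≈ 58.58°, λ = atan2(p_y, p_x) ≈ -179.62°.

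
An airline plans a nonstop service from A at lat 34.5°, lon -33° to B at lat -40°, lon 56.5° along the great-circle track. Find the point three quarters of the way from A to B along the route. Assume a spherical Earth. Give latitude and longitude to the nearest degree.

≈ lat -24°, lon 30°

Convert each endpoint to a unit vector on the sphere (x = cos φ cos λ, y = cos φ sin λ, z = sin φ).
The central angle between the endpoints is δ = arccos(p₁·p₂) ≈ 1.938 rad (111.0°).
Interpolate at f = 3/4 with slerp weights a = sin((1−f)δ)/sin δ ≈ 0.499, b = sin(fδ)/sin δ ≈ 1.064.
p = a·p₁ + b·p₂ ≈ (0.795, 0.456, -0.401); φ = arcsin(p_z) ≈ -23.66°, λ = atan2(p_y, p_x) ≈ 29.83°.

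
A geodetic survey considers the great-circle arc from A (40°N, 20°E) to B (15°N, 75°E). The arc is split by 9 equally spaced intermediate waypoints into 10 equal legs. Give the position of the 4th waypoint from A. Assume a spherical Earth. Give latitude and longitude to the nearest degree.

From cos δ = sin φ₁ sin φ₂ + cos φ₁ cos φ₂ cos Δλ, the central angle is δ ≈ 0.939 rad (53.8°).
Interpolate at f = 4/10 with slerp weights a = sin((1−f)δ)/sin δ ≈ 0.662, b = sin(fδ)/sin δ ≈ 0.455.
p = a·p₁ + b·p₂ ≈ (0.590, 0.597, 0.543); φ = arcsin(p_z) ≈ 32.89°, λ = atan2(p_y, p_x) ≈ 45.36°.

≈ (33°N, 45°E)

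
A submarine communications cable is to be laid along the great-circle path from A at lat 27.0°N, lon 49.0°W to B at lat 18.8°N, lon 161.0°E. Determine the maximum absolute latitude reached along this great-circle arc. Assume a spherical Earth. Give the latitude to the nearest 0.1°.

The great circle lies in the plane with unit normal n̂ = (p₁ × p₂)/|p₁ × p₂|.
Here n̂_z ≈ -0.520; the vertex latitude is φ_max = arccos|n̂_z| ≈ 58.7°.
Check via Clairaut: cos φ_max = |cos φ₁| · sin C = cos(27.0°)·sin(35.7°) ≈ 0.520, again giving ≈ 58.7°.

≈ 58.7°N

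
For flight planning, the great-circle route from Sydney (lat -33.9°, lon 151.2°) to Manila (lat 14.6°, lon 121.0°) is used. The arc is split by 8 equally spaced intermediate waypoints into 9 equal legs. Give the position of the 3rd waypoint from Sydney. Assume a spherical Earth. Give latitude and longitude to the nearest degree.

≈ lat -18°, lon 140°

The haversine formula gives a central angle δ ≈ 0.984 rad (56.4°) between the endpoints.
Interpolate at f = 3/9 with slerp weights a = sin((1−f)δ)/sin δ ≈ 0.732, b = sin(fδ)/sin δ ≈ 0.387.
p = a·p₁ + b·p₂ ≈ (-0.726, 0.614, -0.311); φ = arcsin(p_z) ≈ -18.12°, λ = atan2(p_y, p_x) ≈ 139.77°.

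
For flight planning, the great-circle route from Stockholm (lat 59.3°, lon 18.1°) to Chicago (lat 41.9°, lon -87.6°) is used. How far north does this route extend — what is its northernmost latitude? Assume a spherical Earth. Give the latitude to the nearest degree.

The great circle lies in the plane with unit normal n̂ = (p₁ × p₂)/|p₁ × p₂|.
Here n̂_z ≈ -0.415; the vertex latitude is φ_max = arccos|n̂_z| ≈ 65.5°.
Check via Clairaut: cos φ_max = |cos φ₁| · sin C = cos(59.3°)·sin(54.3°) ≈ 0.415, again giving ≈ 65.5°.

≈ 65°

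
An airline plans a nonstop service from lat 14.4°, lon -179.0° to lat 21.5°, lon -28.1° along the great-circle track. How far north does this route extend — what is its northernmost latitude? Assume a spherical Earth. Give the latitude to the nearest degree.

The great circle lies in the plane with unit normal n̂ = (p₁ × p₂)/|p₁ × p₂|.
Here n̂_z ≈ +0.611; the vertex latitude is φ_max = arccos|n̂_z| ≈ 52.4°.
Check via Clairaut: cos φ_max = |cos φ₁| · sin C = cos(14.4°)·sin(39.1°) ≈ 0.611, again giving ≈ 52.4°.

≈ 52°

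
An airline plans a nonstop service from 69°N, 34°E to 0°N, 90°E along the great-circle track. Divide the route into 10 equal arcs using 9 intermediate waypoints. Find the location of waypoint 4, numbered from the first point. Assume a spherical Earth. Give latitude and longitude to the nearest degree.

The haversine formula gives a central angle δ ≈ 1.369 rad (78.4°) between the endpoints.
Interpolate at f = 4/10 with slerp weights a = sin((1−f)δ)/sin δ ≈ 0.747, b = sin(fδ)/sin δ ≈ 0.531.
p = a·p₁ + b·p₂ ≈ (0.222, 0.681, 0.698); φ = arcsin(p_z) ≈ 44.24°, λ = atan2(p_y, p_x) ≈ 71.95°.

≈ 44°N, 72°E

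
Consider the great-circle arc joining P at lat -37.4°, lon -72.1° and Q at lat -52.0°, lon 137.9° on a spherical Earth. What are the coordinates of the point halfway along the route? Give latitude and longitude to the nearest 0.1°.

≈ lat -73.9°, lon -121.8°

Write both endpoints as unit vectors p₁, p₂ with components (cos φ cos λ, cos φ sin λ, sin φ).
The central angle between the endpoints is δ = arccos(p₁·p₂) ≈ 1.516 rad (86.8°).
Interpolate at f = 1/2 with slerp weights a = sin((1−f)δ)/sin δ ≈ 0.688, b = sin(fδ)/sin δ ≈ 0.688.
p = a·p₁ + b·p₂ ≈ (-0.146, -0.236, -0.961); φ = arcsin(p_z) ≈ -73.86°, λ = atan2(p_y, p_x) ≈ -121.78°.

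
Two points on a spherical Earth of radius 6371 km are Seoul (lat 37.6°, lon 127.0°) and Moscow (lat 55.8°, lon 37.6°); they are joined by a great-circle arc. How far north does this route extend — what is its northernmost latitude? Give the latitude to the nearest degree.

≈ 59°

The great circle lies in the plane with unit normal n̂ = (p₁ × p₂)/|p₁ × p₂|.
Here n̂_z ≈ -0.517; the vertex latitude is φ_max = arccos|n̂_z| ≈ 58.8°.
Check via Clairaut: cos φ_max = |cos φ₁| · sin C = cos(37.6°)·sin(40.8°) ≈ 0.517, again giving ≈ 58.8°.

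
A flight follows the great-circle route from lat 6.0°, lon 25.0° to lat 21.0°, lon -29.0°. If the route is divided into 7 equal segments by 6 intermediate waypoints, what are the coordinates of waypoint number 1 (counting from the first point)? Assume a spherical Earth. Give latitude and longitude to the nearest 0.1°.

Write both endpoints as unit vectors p₁, p₂ with components (cos φ cos λ, cos φ sin λ, sin φ).
The central angle between the endpoints is δ = arccos(p₁·p₂) ≈ 0.948 rad (54.3°).
Interpolate at f = 1/7 with slerp weights a = sin((1−f)δ)/sin δ ≈ 0.894, b = sin(fδ)/sin δ ≈ 0.166.
p = a·p₁ + b·p₂ ≈ (0.941, 0.300, 0.153); φ = arcsin(p_z) ≈ 8.80°, λ = atan2(p_y, p_x) ≈ 17.70°.

≈ lat 8.8°, lon 17.7°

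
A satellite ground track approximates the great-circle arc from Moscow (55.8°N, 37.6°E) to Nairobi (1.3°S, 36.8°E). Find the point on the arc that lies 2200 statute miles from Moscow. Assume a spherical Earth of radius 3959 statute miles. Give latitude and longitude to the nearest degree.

≈ 24°N, 37°E

Convert each endpoint to a unit vector on the sphere (x = cos φ cos λ, y = cos φ sin λ, z = sin φ).
The central angle between the endpoints is δ = arccos(p₁·p₂) ≈ 0.997 rad (57.1°). The total great-circle distance is δ·R ≈ 0.997 × 3959 ≈ 3946 mi, so the target fraction is f = 2200/3946 ≈ 0.558.
Interpolate at f ≈ 0.558 with slerp weights a = sin((1−f)δ)/sin δ ≈ 0.508, b = sin(fδ)/sin δ ≈ 0.628.
p = a·p₁ + b·p₂ ≈ (0.729, 0.551, 0.406); φ = arcsin(p_z) ≈ 23.96°, λ = atan2(p_y, p_x) ≈ 37.05°.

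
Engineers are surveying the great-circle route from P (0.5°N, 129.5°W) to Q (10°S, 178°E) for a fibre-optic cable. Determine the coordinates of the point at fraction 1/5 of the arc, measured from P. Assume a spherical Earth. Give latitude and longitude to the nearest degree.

The haversine formula gives a central angle δ ≈ 0.930 rad (53.3°) between the endpoints.
Interpolate at f = 1/5 with slerp weights a = sin((1−f)δ)/sin δ ≈ 0.845, b = sin(fδ)/sin δ ≈ 0.231.
p = a·p₁ + b·p₂ ≈ (-0.764, -0.644, -0.033); φ = arcsin(p_z) ≈ -1.87°, λ = atan2(p_y, p_x) ≈ -139.89°.

≈ (2°S, 140°W)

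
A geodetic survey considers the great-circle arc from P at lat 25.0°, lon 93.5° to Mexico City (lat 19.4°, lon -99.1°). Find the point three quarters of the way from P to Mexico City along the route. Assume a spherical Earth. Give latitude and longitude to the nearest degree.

≈ lat 51°, lon -113°

The haversine formula gives a central angle δ ≈ 2.338 rad (133.9°) between the endpoints.
Interpolate at f = 3/4 with slerp weights a = sin((1−f)δ)/sin δ ≈ 0.766, b = sin(fδ)/sin δ ≈ 1.366.
p = a·p₁ + b·p₂ ≈ (-0.246, -0.579, 0.777); φ = arcsin(p_z) ≈ 51.03°, λ = atan2(p_y, p_x) ≈ -113.04°.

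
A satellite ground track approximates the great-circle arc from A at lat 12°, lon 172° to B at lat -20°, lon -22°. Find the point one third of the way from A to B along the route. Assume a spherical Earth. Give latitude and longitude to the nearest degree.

Convert each endpoint to a unit vector on the sphere (x = cos φ cos λ, y = cos φ sin λ, z = sin φ).
The central angle between the endpoints is δ = arccos(p₁·p₂) ≈ 2.869 rad (164.4°).
Interpolate at f = 1/3 with slerp weights a = sin((1−f)δ)/sin δ ≈ 3.495, b = sin(fδ)/sin δ ≈ 3.030.
p = a·p₁ + b·p₂ ≈ (-0.745, -0.591, -0.310); φ = arcsin(p_z) ≈ -18.05°, λ = atan2(p_y, p_x) ≈ -141.57°.

≈ lat -18°, lon -142°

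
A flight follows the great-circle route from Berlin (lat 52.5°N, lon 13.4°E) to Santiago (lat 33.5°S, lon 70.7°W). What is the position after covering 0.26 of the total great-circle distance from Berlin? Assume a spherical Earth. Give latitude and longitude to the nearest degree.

≈ lat 34°N, lon 19°W

The haversine formula gives a central angle δ ≈ 1.967 rad (112.7°) between the endpoints.
Interpolate at f = 0.26 with slerp weights a = sin((1−f)δ)/sin δ ≈ 1.077, b = sin(fδ)/sin δ ≈ 0.530.
p = a·p₁ + b·p₂ ≈ (0.784, -0.266, 0.561); φ = arcsin(p_z) ≈ 34.15°, λ = atan2(p_y, p_x) ≈ -18.72°.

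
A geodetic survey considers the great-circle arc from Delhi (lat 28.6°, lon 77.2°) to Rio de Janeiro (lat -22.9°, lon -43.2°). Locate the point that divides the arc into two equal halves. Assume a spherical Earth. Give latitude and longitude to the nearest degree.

Convert each endpoint to a unit vector on the sphere (x = cos φ cos λ, y = cos φ sin λ, z = sin φ).
The central angle between the endpoints is δ = arccos(p₁·p₂) ≈ 2.209 rad (126.6°).
Interpolate at f = 1/2 with slerp weights a = sin((1−f)δ)/sin δ ≈ 1.112, b = sin(fδ)/sin δ ≈ 1.112.
p = a·p₁ + b·p₂ ≈ (0.963, 0.251, 0.100); φ = arcsin(p_z) ≈ 5.72°, λ = atan2(p_y, p_x) ≈ 14.60°.

≈ lat 6°, lon 15°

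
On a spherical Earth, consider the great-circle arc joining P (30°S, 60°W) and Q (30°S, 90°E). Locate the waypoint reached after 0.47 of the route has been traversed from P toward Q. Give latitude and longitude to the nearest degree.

The haversine formula gives a central angle δ ≈ 1.982 rad (113.5°) between the endpoints.
Interpolate at f = 0.47 with slerp weights a = sin((1−f)δ)/sin δ ≈ 0.946, b = sin(fδ)/sin δ ≈ 0.875.
p = a·p₁ + b·p₂ ≈ (0.410, 0.048, -0.911); φ = arcsin(p_z) ≈ -65.63°, λ = atan2(p_y, p_x) ≈ 6.72°.

≈ (66°S, 7°E)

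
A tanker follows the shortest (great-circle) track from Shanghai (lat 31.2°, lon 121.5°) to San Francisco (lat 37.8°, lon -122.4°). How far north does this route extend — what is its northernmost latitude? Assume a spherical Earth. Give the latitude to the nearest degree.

≈ 53°

The great circle lies in the plane with unit normal n̂ = (p₁ × p₂)/|p₁ × p₂|.
Here n̂_z ≈ +0.607; the vertex latitude is φ_max = arccos|n̂_z| ≈ 52.6°.
Check via Clairaut: cos φ_max = |cos φ₁| · sin C = cos(31.2°)·sin(45.2°) ≈ 0.607, again giving ≈ 52.6°.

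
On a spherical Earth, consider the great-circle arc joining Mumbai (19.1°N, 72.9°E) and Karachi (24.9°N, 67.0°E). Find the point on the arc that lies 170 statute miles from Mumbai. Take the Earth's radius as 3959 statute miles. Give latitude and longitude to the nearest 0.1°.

From cos δ = sin φ₁ sin φ₂ + cos φ₁ cos φ₂ cos Δλ, the central angle is δ ≈ 0.139 rad (8.0°). The total great-circle distance is δ·R ≈ 0.139 × 3959 ≈ 551 mi, so the target fraction is f = 170/551 ≈ 0.309.
Interpolate at f ≈ 0.309 with slerp weights a = sin((1−f)δ)/sin δ ≈ 0.692, b = sin(fδ)/sin δ ≈ 0.310.
p = a·p₁ + b·p₂ ≈ (0.302, 0.884, 0.357); φ = arcsin(p_z) ≈ 20.91°, λ = atan2(p_y, p_x) ≈ 71.13°.

≈ 20.9°N, 71.1°E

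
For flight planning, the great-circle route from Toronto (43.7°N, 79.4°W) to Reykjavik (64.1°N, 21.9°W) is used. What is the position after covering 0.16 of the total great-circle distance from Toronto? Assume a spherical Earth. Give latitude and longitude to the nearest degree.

Write both endpoints as unit vectors p₁, p₂ with components (cos φ cos λ, cos φ sin λ, sin φ).
The central angle between the endpoints is δ = arccos(p₁·p₂) ≈ 0.658 rad (37.7°).
Interpolate at f = 0.16 with slerp weights a = sin((1−f)δ)/sin δ ≈ 0.859, b = sin(fδ)/sin δ ≈ 0.172.
p = a·p₁ + b·p₂ ≈ (0.184, -0.638, 0.748); φ = arcsin(p_z) ≈ 48.39°, λ = atan2(p_y, p_x) ≈ -73.93°.

≈ (48°N, 74°W)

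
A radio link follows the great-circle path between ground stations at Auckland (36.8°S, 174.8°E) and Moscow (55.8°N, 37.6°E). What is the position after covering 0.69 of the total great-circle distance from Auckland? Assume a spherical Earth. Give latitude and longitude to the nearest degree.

≈ 44°N, 108°E

Convert each endpoint to a unit vector on the sphere (x = cos φ cos λ, y = cos φ sin λ, z = sin φ).
The central angle between the endpoints is δ = arccos(p₁·p₂) ≈ 2.542 rad (145.7°).
Interpolate at f = 0.69 with slerp weights a = sin((1−f)δ)/sin δ ≈ 1.257, b = sin(fδ)/sin δ ≈ 1.743.
p = a·p₁ + b·p₂ ≈ (-0.226, 0.689, 0.689); φ = arcsin(p_z) ≈ 43.53°, λ = atan2(p_y, p_x) ≈ 108.16°.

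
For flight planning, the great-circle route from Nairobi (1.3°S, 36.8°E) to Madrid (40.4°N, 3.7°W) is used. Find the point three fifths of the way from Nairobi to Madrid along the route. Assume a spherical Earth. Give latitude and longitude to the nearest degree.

Write both endpoints as unit vectors p₁, p₂ with components (cos φ cos λ, cos φ sin λ, sin φ).
The central angle between the endpoints is δ = arccos(p₁·p₂) ≈ 0.971 rad (55.7°).
Interpolate at f = 3/5 with slerp weights a = sin((1−f)δ)/sin δ ≈ 0.459, b = sin(fδ)/sin δ ≈ 0.667.
p = a·p₁ + b·p₂ ≈ (0.874, 0.242, 0.422); φ = arcsin(p_z) ≈ 24.94°, λ = atan2(p_y, p_x) ≈ 15.48°.

≈ (25°N, 15°E)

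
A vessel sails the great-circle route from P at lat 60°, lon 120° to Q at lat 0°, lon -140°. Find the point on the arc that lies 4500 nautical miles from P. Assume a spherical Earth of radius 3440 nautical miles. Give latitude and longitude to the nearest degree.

Write both endpoints as unit vectors p₁, p₂ with components (cos φ cos λ, cos φ sin λ, sin φ).
The central angle between the endpoints is δ = arccos(p₁·p₂) ≈ 1.658 rad (95.0°). The total great-circle distance is δ·R ≈ 1.658 × 3440 ≈ 5703 nmi, so the target fraction is f = 4500/5703 ≈ 0.789.
Interpolate at f ≈ 0.789 with slerp weights a = sin((1−f)δ)/sin δ ≈ 0.344, b = sin(fδ)/sin δ ≈ 0.969.
p = a·p₁ + b·p₂ ≈ (-0.829, -0.474, 0.298); φ = arcsin(p_z) ≈ 17.32°, λ = atan2(p_y, p_x) ≈ -150.21°.

≈ lat 17°, lon -150°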